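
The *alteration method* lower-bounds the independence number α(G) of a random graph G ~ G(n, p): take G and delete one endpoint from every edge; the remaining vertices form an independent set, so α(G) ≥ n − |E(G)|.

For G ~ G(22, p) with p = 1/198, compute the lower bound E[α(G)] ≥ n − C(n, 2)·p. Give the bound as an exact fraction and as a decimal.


E[|E(G)|] = C(22, 2)·p = 231 · (1/198) = 7/6.
E[α(G)] ≥ n − E[|E(G)|] = 22 − 7/6 = 125/6.
Numerically: ≈ 20.8333.
(This is only a lower bound; the true E[α(G)] may be larger.)

E[α(G)] ≥ 125/6 ≈ 20.8333.


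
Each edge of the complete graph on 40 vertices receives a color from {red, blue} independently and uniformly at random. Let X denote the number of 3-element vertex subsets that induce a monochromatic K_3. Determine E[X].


Let X = Σ_S X_S over the C(40, 3) = 9880 subsets S of size 3, where X_S = 1 if the K_3 on S is monochromatic.
For a fixed S, the K_3 on S has C(3, 2) = 3 edges. P[all 3 edges red] = (1/2)^3, and likewise for blue, so P[monochromatic] = 2·(1/2)^3 = 2^{1 − 3} = 1/4.
By linearity: E[X] = C(40, 3) · 2^{1 − 3} = 9880 · 1/4 = 2470.
Numerically: E[X] ≈ 2470.0000.

E[X] = C(40,3)·2^(1−C(3,2)) = 2470 ≈ 2470.0000.


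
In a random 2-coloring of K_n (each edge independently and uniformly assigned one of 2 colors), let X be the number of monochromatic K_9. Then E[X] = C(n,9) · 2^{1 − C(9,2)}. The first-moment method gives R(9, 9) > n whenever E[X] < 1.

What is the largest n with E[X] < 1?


We need C(n, 9) · 2^{1 − 36} < 1, i.e. C(n, 9) < 2^{36 − 1} = 34359738368.
Check values of n near the boundary:
  n = 59: C(59, 9) = 12565671261; 12565671261 < 34359738368? YES
  n = 60: C(60, 9) = 14783142660; 14783142660 < 34359738368? YES
  n = 61: C(61, 9) = 17341763505; 17341763505 < 34359738368? YES
  n = 62: C(62, 9) = 20286591270; 20286591270 < 34359738368? YES
  n = 63: C(63, 9) = 23667689815; 23667689815 < 34359738368? YES
  n = 64: C(64, 9) = 27540584512; 27540584512 < 34359738368? YES
  n = 65: C(65, 9) = 31966749880; 31966749880 < 34359738368? YES
  n = 66: C(66, 9) = 37014131440; 37014131440 < 34359738368? NO
  n = 67: C(67, 9) = 42757703560; 42757703560 < 34359738368? NO
  n = 68: C(68, 9) = 49280065120; 49280065120 < 34359738368? NO
The largest n with C(n, 9) < 34359738368 is n = 65 (where E[X] = 3995843735/4294967296 ≈ 0.9304). Hence R(9, 9) > 65, i.e. R(9, 9) ≥ 66.

Largest n = 65; hence R(9, 9) > 65.


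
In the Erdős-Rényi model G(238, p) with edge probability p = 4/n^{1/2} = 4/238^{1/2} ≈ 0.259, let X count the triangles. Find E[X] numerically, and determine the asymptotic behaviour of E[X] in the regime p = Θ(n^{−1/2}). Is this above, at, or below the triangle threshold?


Number of potential triangles: C(238, 3) = 2218636.
Each occurs with probability p³ ≈ (0.259)³ ≈ 1.74307e-02.
By linearity: E[X] = C(238, 3)·p³ ≈ 2218636 · 1.74307e-02 ≈ 38672.353.
Since α = 1/2 < 1, p = c/n^{1/2} ≫ 1/n is above the triangle threshold p ~ 1/n. Asymptotically E[X] ~ (c³/6)·n^{3(1−α)} = (4³/6)·n^{1.5} → ∞; triangles are abundant w.h.p.

E[X] ≈ 38672.353; in regime p = Θ(1/n^{1/2}) E[X] diverges (above the triangle threshold p ~ 1/n).


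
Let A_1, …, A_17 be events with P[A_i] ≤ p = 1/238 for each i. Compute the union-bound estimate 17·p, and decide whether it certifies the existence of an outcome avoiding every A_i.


Union bound: P[∪_{i=1}^{17} A_i] ≤ Σ_i P[A_i] ≤ 17·p = 17·(1/238) = 1/14.
Numerically: 1/14 ≈ 0.071.
Is 1/14 < 1? YES.
Since P[∪ A_i] ≤ 1/14 < 1, the complement has P[∩ A_i^c] ≥ 1 − 1/14 = 13/14 > 0, so some outcome avoids every A_i.

17·p = 1/14 ≈ 0.071; existence CERTIFIED by the union bound.


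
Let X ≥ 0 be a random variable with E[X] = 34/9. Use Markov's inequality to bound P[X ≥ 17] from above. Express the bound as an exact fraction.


μ = E[X] = 34/9, a = 17.
Markov: P[X ≥ 17] ≤ μ/a = (34/9)/17 = 2/9.
Numerically: ≈ 0.222.
(Since a = 17 > μ = 3.778, the bound 2/9 is < 1 and informative.)

P[X ≥ 17] ≤ 2/9 ≈ 0.222.


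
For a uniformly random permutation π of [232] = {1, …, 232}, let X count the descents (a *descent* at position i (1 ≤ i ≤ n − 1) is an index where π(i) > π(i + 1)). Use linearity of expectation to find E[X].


Write X = Σ X_I over i = 1, …, 231, with X_I the indicator of one descent.
There are 231 indicators.
For each fixed i, the pair (π(i), π(i+1)) is a uniformly random ordered pair of distinct values from {1, …, 232}; by symmetry P[π(i) > π(i+1)] = 1/2.
By linearity: E[X] = 231 · (1/2) = (232 − 1) · (1/2) = 231/2 ≈ 115.50000.

E[X] = 231/2 = 115.50000.


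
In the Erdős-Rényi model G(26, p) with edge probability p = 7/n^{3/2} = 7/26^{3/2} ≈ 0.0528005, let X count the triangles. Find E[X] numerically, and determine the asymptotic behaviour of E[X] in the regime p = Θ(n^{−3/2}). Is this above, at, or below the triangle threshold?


Number of potential triangles: C(26, 3) = 2600.
Each occurs with probability p³ ≈ (0.0528005)³ ≈ 1.47202116e-04.
By linearity: E[X] = C(26, 3)·p³ ≈ 2600 · 1.47202116e-04 ≈ 0.382726.
Since α = 3/2 > 1, p = c/n^{3/2} = o(1/n) is below the triangle threshold p ~ 1/n. Asymptotically E[X] ~ (c³/6)·n^{3(1−α)} = (7³/6)·n^{-1.5} → 0, so by Markov's inequality G has no triangles w.h.p.

E[X] ≈ 0.382726; in regime p = Θ(1/n^{3/2}) E[X] tends to 0 (below the triangle threshold p ~ 1/n).


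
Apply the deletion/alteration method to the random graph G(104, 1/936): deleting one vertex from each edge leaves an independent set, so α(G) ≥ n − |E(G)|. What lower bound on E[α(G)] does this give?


E[|E(G)|] = C(104, 2)·p = 5356 · (1/936) = 103/18.
E[α(G)] ≥ n − E[|E(G)|] = 104 − 103/18 = 1769/18.
Numerically: ≈ 98.27778.
(This is only a lower bound; the true E[α(G)] may be larger.)

E[α(G)] ≥ 1769/18 ≈ 98.27778.


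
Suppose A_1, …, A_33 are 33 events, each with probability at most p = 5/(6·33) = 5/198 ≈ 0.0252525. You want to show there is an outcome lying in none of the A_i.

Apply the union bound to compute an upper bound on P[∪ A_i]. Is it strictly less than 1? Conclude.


Union bound: P[∪_{i=1}^{33} A_i] ≤ Σ_i P[A_i] ≤ 33·p = 33·(5/198) = 5/6.
Numerically: 5/6 ≈ 0.8333333.
Is 5/6 < 1? YES.
Since P[∪ A_i] ≤ 5/6 < 1, the complement has P[∩ A_i^c] ≥ 1 − 5/6 = 1/6 > 0, so some outcome avoids every A_i.

33·p = 5/6 ≈ 0.8333333; existence CERTIFIED by the union bound.


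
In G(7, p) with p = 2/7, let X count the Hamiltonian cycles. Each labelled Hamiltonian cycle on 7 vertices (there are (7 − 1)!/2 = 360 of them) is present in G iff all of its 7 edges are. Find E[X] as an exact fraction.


K_7 has (7 − 1)!/2 = 360 labelled Hamiltonian cycles.
For each such Hamiltonian cycle H, let X_H = 1 if all 7 edges of H are present in G. Then P[X_H = 1] = p^{7} = (2/7)^{7} = 128/823543.
Summing the indicators: E[X] = Σ_H E[X_H] = 360 · p^{7} = 360 · 128/823543 = 46080/823543.
Numerically: E[X] ≈ 0.056.

E[X] = 360 · (2/7)^{7} = 46080/823543 ≈ 0.056.


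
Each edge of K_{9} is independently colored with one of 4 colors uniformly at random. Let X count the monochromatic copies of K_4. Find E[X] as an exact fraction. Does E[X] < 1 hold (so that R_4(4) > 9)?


E[X] = C(9, 4) · 4^{1 − 6} = 126 · 4^{−5} = 126/1024.
As a reduced fraction: E[X] = 63/512 ≈ 0.12305.
Is E[X] < 1? YES.
Since E[X] < 1, there exists a 4-coloring of K_{9} with no monochromatic K_4; hence R_4(4) > 9.

E[X] = 63/512 ≈ 0.12305; E[X] < 1, so R_4(4) > 9.


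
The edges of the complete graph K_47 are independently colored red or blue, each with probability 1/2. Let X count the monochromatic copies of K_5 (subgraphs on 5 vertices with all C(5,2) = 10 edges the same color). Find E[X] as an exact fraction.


Let X = Σ_S X_S over the C(47, 5) = 1533939 subsets S of size 5, where X_S = 1 if the K_5 on S is monochromatic.
For a fixed S, the K_5 on S has C(5, 2) = 10 edges. P[all 10 edges red] = (1/2)^10, and likewise for blue, so P[monochromatic] = 2·(1/2)^10 = 2^{1 − 10} = 1/512.
Summing: E[X] = C(47, 5) · 2^{1 − 10} = 1533939 · 1/512 = 1533939/512.
Numerically: E[X] ≈ 2995.974609.

E[X] = C(47,5)·2^(1−C(5,2)) = 1533939/512 ≈ 2995.974609.


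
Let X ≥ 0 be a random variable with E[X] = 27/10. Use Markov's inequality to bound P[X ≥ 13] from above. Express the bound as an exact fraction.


μ = E[X] = 27/10, a = 13.
Markov: P[X ≥ 13] ≤ μ/a = (27/10)/13 = 27/130.
Numerically: ≈ 0.20769.
(Since a = 13 > μ = 2.70000, the bound 27/130 is < 1 and informative.)

P[X ≥ 13] ≤ 27/130 ≈ 0.20769.


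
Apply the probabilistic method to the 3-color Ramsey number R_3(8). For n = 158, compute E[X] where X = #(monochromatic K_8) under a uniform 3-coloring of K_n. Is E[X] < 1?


E[X] = C(158, 8) · 3^{1 − 28} = 8044984271181 · 3^{−27} = 8044984271181/7625597484987.
As a reduced fraction: E[X] = 2681661423727/2541865828329 ≈ 1.0550.
Is E[X] < 1? NO.
Since E[X] ≥ 1, the first-moment bound is inconclusive at n = 158; it does NOT by itself certify R_3(8) > 158.

E[X] = 2681661423727/2541865828329 ≈ 1.0550; E[X] ≥ 1; first-moment method inconclusive here.


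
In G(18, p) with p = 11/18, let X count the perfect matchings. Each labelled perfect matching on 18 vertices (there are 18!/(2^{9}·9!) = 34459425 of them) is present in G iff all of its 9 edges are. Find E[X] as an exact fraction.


K_18 has 18!/(2^{9}·9!) = 34459425 labelled perfect matchings.
For each such perfect matching H, let X_H = 1 if all 9 edges of H are present in G. Then P[X_H = 1] = p^{9} = (11/18)^{9} = 2357947691/198359290368.
By linearity: E[X] = Σ_H E[X_H] = 34459425 · p^{9} = 34459425 · 2357947691/198359290368 = 1003129896443675/2448880128.
Numerically: E[X] ≈ 4.096e+05.

E[X] = 34459425 · (11/18)^{9} = 1003129896443675/2448880128 ≈ 4.096e+05.


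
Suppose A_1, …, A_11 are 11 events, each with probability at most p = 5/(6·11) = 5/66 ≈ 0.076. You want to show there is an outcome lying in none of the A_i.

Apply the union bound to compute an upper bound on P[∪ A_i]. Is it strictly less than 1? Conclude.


Union bound: P[∪_{i=1}^{11} A_i] ≤ Σ_i P[A_i] ≤ 11·p = 11·(5/66) = 5/6.
Numerically: 5/6 ≈ 0.833.
Is 5/6 < 1? YES.
Since P[∪ A_i] ≤ 5/6 < 1, the complement has P[∩ A_i^c] ≥ 1 − 5/6 = 1/6 > 0, so some outcome avoids every A_i.

11·p = 5/6 ≈ 0.833; existence CERTIFIED by the union bound.


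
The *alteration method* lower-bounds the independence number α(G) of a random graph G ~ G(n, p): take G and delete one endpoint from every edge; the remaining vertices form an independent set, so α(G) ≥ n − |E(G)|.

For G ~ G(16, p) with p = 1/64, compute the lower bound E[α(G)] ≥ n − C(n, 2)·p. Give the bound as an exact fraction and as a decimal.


E[|E(G)|] = C(16, 2)·p = 120 · (1/64) = 15/8.
E[α(G)] ≥ n − E[|E(G)|] = 16 − 15/8 = 113/8.
Numerically: ≈ 14.1250.
(This is only a lower bound; the true E[α(G)] may be larger.)

E[α(G)] ≥ 113/8 ≈ 14.1250.


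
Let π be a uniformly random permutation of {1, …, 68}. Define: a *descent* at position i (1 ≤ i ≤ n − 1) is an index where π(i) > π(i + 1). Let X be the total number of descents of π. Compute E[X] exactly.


Write X = Σ X_I over i = 1, …, 67, with X_I the indicator of one descent.
There are 67 indicators.
For each fixed i, the pair (π(i), π(i+1)) is a uniformly random ordered pair of distinct values from {1, …, 68}; by symmetry P[π(i) > π(i+1)] = 1/2.
By linearity: E[X] = 67 · (1/2) = (68 − 1) · (1/2) = 67/2 ≈ 33.500.

E[X] = 67/2 = 33.500.


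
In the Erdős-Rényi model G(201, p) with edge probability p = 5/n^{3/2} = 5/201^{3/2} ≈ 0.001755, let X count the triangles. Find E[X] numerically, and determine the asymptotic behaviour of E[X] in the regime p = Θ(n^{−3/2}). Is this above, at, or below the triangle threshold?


Number of potential triangles: C(201, 3) = 1333300.
Each occurs with probability p³ ≈ (0.001755)³ ≈ 5.401666e-09.
By linearity: E[X] = C(201, 3)·p³ ≈ 1333300 · 5.401666e-09 ≈ 0.0072.
Since α = 3/2 > 1, p = c/n^{3/2} = o(1/n) is below the triangle threshold p ~ 1/n. Asymptotically E[X] ~ (c³/6)·n^{3(1−α)} = (5³/6)·n^{-1.5} → 0, so by Markov's inequality G has no triangles w.h.p.

E[X] ≈ 0.0072; in regime p = Θ(1/n^{3/2}) E[X] tends to 0 (below the triangle threshold p ~ 1/n).


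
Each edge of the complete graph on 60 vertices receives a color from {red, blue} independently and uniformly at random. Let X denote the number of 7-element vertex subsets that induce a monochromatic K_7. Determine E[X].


Let X = Σ_S X_S over the C(60, 7) = 386206920 subsets S of size 7, where X_S = 1 if the K_7 on S is monochromatic.
For a fixed S, the K_7 on S has C(7, 2) = 21 edges. P[all 21 edges red] = (1/2)^21, and likewise for blue, so P[monochromatic] = 2·(1/2)^21 = 2^{1 − 21} = 1/1048576.
Summing: E[X] = C(60, 7) · 2^{1 − 21} = 386206920 · 1/1048576 = 48275865/131072.
Numerically: E[X] ≈ 368.3156.

E[X] = C(60,7)·2^(1−C(7,2)) = 48275865/131072 ≈ 368.3156.


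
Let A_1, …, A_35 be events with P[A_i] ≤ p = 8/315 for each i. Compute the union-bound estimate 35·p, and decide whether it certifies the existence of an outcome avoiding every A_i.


Union bound: P[∪_{i=1}^{35} A_i] ≤ Σ_i P[A_i] ≤ 35·p = 35·(8/315) = 8/9.
Numerically: 8/9 ≈ 0.8888889.
Is 8/9 < 1? YES.
Since P[∪ A_i] ≤ 8/9 < 1, the complement has P[∩ A_i^c] ≥ 1 − 8/9 = 1/9 > 0, so some outcome avoids every A_i.

35·p = 8/9 ≈ 0.8888889; existence CERTIFIED by the union bound.


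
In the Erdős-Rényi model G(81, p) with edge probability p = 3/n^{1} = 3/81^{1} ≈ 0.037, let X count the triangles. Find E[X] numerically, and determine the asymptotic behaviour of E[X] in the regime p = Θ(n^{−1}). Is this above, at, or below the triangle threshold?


Number of potential triangles: C(81, 3) = 85320.
Each occurs with probability p³ ≈ (0.037)³ ≈ 5.08053e-05.
By linearity: E[X] = C(81, 3)·p³ ≈ 85320 · 5.08053e-05 ≈ 4.335.
Here α = 1, so p = 3/n is exactly at the triangle threshold p ~ 1/n. Asymptotically E[X] → c³/6 = 3³/6 = 9/2 ≈ 4.500, a bounded constant. In this regime the triangle count is asymptotically Poisson(c³/6).

E[X] ≈ 4.335; in regime p = Θ(1/n^{1}) E[X] stays bounded (at the triangle threshold p ~ 1/n).


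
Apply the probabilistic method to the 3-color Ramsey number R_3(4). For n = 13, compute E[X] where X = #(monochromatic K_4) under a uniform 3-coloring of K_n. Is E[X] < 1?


E[X] = C(13, 4) · 3^{1 − 6} = 715 · 3^{−5} = 715/243.
As a reduced fraction: E[X] = 715/243 ≈ 2.94239.
Is E[X] < 1? NO.
Since E[X] ≥ 1, the first-moment bound is inconclusive at n = 13; it does NOT by itself certify R_3(4) > 13.

E[X] = 715/243 ≈ 2.94239; E[X] ≥ 1; first-moment method inconclusive here.


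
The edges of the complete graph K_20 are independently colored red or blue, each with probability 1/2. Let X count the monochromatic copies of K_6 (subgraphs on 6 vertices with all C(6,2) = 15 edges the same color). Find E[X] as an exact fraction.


Let X = Σ_S X_S over the C(20, 6) = 38760 subsets S of size 6, where X_S = 1 if the K_6 on S is monochromatic.
For a fixed S, the K_6 on S has C(6, 2) = 15 edges. P[all 15 edges red] = (1/2)^15, and likewise for blue, so P[monochromatic] = 2·(1/2)^15 = 2^{1 − 15} = 1/16384.
By linearity of expectation: E[X] = C(20, 6) · 2^{1 − 15} = 38760 · 1/16384 = 4845/2048.
Numerically: E[X] ≈ 2.3657.

E[X] = C(20,6)·2^(1−C(6,2)) = 4845/2048 ≈ 2.3657.


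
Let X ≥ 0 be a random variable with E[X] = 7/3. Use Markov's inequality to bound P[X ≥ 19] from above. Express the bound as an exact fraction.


μ = E[X] = 7/3, a = 19.
Markov: P[X ≥ 19] ≤ μ/a = (7/3)/19 = 7/57.
Numerically: ≈ 0.1228.
(Since a = 19 > μ = 2.3333, the bound 7/57 is < 1 and informative.)

P[X ≥ 19] ≤ 7/57 ≈ 0.1228.


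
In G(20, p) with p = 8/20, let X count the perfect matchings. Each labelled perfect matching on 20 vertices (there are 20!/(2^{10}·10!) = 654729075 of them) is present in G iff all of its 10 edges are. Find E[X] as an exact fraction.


K_20 has 20!/(2^{10}·10!) = 654729075 labelled perfect matchings.
For each such perfect matching H, let X_H = 1 if all 10 edges of H are present in G. Then P[X_H = 1] = p^{10} = (2/5)^{10} = 1024/9765625.
By linearity of expectation: E[X] = Σ_H E[X_H] = 654729075 · p^{10} = 654729075 · 1024/9765625 = 26817702912/390625.
Numerically: E[X] ≈ 6.865e+04.

E[X] = 654729075 · (2/5)^{10} = 26817702912/390625 ≈ 6.865e+04.


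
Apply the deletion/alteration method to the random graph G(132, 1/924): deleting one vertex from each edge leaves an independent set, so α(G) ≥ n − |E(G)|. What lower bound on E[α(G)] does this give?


E[|E(G)|] = C(132, 2)·p = 8646 · (1/924) = 131/14.
E[α(G)] ≥ n − E[|E(G)|] = 132 − 131/14 = 1717/14.
Numerically: ≈ 122.6429.
(This is only a lower bound; the true E[α(G)] may be larger.)

E[α(G)] ≥ 1717/14 ≈ 122.6429.


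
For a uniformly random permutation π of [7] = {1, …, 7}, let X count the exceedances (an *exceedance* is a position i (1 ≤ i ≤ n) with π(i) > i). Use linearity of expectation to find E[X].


Write X = Σ_{i=1}^{7} X_i, where X_i = 1_{π(i) > i}.
For each fixed i, π(i) is uniform over {1, …, 7} (marginal of a uniform permutation), so P[π(i) > i] = (n − i)/n. Summing: Σ_{i=1}^{7} (n − i)/n = (0 + 1 + … + 6)/7 = 7(7 − 1)/(2·7) = (7 − 1)/2.
Hence E[X] = Σ_{i=1}^{7} (7 − i)/7 = 3 ≈ 3.000.

E[X] = 3 = 3.000.


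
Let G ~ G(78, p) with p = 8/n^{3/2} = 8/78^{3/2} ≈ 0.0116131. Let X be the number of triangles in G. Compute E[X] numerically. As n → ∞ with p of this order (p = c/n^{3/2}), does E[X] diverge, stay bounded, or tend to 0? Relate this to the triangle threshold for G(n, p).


Number of potential triangles: C(78, 3) = 76076.
Each occurs with probability p³ ≈ (0.0116131)³ ≈ 1.56618929e-06.
By linearity: E[X] = C(78, 3)·p³ ≈ 76076 · 1.56618929e-06 ≈ 0.119149.
Since α = 3/2 > 1, p = c/n^{3/2} = o(1/n) is below the triangle threshold p ~ 1/n. Asymptotically E[X] ~ (c³/6)·n^{3(1−α)} = (8³/6)·n^{-1.5} → 0, so by Markov's inequality G has no triangles w.h.p.

E[X] ≈ 0.119149; in regime p = Θ(1/n^{3/2}) E[X] tends to 0 (below the triangle threshold p ~ 1/n).


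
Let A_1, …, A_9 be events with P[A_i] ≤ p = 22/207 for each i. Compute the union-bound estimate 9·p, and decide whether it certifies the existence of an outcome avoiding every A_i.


Union bound: P[∪_{i=1}^{9} A_i] ≤ Σ_i P[A_i] ≤ 9·p = 9·(22/207) = 22/23.
Numerically: 22/23 ≈ 0.9565217.
Is 22/23 < 1? YES.
Since P[∪ A_i] ≤ 22/23 < 1, the complement has P[∩ A_i^c] ≥ 1 − 22/23 = 1/23 > 0, so some outcome avoids every A_i.

9·p = 22/23 ≈ 0.9565217; existence CERTIFIED by the union bound.


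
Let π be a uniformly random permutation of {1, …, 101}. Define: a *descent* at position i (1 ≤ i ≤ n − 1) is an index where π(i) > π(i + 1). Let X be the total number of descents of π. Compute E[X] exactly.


Write X = Σ X_I over i = 1, …, 100, with X_I the indicator of one descent.
There are 100 indicators.
For each fixed i, the pair (π(i), π(i+1)) is a uniformly random ordered pair of distinct values from {1, …, 101}; by symmetry P[π(i) > π(i+1)] = 1/2.
By linearity: E[X] = 100 · (1/2) = (101 − 1) · (1/2) = 50 ≈ 50.000.

E[X] = 50 = 50.000.


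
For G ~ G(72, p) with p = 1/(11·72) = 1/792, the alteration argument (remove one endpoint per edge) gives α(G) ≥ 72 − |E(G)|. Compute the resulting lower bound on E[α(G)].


E[|E(G)|] = C(72, 2)·p = 2556 · (1/792) = 71/22.
E[α(G)] ≥ n − E[|E(G)|] = 72 − 71/22 = 1513/22.
Numerically: ≈ 68.772727.
(This is only a lower bound; the true E[α(G)] may be larger.)

E[α(G)] ≥ 1513/22 ≈ 68.772727.


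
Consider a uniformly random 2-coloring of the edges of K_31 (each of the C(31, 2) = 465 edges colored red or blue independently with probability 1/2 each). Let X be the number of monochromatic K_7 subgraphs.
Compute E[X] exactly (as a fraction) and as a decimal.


Let X = Σ_S X_S over the C(31, 7) = 2629575 subsets S of size 7, where X_S = 1 if the K_7 on S is monochromatic.
For a fixed S, the K_7 on S has C(7, 2) = 21 edges. P[all 21 edges red] = (1/2)^21, and likewise for blue, so P[monochromatic] = 2·(1/2)^21 = 2^{1 − 21} = 1/1048576.
Summing: E[X] = C(31, 7) · 2^{1 − 21} = 2629575 · 1/1048576 = 2629575/1048576.
Numerically: E[X] ≈ 2.508.

E[X] = C(31,7)·2^(1−C(7,2)) = 2629575/1048576 ≈ 2.508.


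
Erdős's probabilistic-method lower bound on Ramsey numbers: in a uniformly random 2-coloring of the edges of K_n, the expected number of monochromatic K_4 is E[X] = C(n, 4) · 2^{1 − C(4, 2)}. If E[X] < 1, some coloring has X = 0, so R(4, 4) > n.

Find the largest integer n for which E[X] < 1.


We need C(n, 4) · 2^{1 − 6} < 1, i.e. C(n, 4) < 2^{6 − 1} = 32.
Check values of n near the boundary:
  n = 4: C(4, 4) = 1; 1 < 32? YES
  n = 5: C(5, 4) = 5; 5 < 32? YES
  n = 6: C(6, 4) = 15; 15 < 32? YES
  n = 7: C(7, 4) = 35; 35 < 32? NO
The largest n with C(n, 4) < 32 is n = 6 (where E[X] = 15/32 ≈ 0.469). Hence R(4, 4) > 6, i.e. R(4, 4) ≥ 7.

Largest n = 6; hence R(4, 4) > 6.


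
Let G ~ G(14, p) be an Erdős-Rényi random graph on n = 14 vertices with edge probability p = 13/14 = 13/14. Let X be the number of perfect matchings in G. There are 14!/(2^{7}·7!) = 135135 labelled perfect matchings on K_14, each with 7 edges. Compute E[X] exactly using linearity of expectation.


K_14 has 14!/(2^{7}·7!) = 135135 labelled perfect matchings.
For each such perfect matching H, let X_H = 1 if all 7 edges of H are present in G. Then P[X_H = 1] = p^{7} = (13/14)^{7} = 62748517/105413504.
By linearity: E[X] = Σ_H E[X_H] = 135135 · p^{7} = 135135 · 62748517/105413504 = 1211360120685/15059072.
Numerically: E[X] ≈ 80441.

E[X] = 135135 · (13/14)^{7} = 1211360120685/15059072 ≈ 80441.


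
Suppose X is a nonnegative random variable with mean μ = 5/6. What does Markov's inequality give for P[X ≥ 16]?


μ = E[X] = 5/6, a = 16.
Markov: P[X ≥ 16] ≤ μ/a = (5/6)/16 = 5/96.
Numerically: ≈ 0.052.
(Since a = 16 > μ = 0.833, the bound 5/96 is < 1 and informative.)

P[X ≥ 16] ≤ 5/96 ≈ 0.052.


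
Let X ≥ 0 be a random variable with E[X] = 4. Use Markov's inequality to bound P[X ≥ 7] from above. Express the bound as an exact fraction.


μ = E[X] = 4, a = 7.
Markov: P[X ≥ 7] ≤ μ/a = (4)/7 = 4/7.
Numerically: ≈ 0.5714.
(Since a = 7 > μ = 4.0000, the bound 4/7 is < 1 and informative.)

P[X ≥ 7] ≤ 4/7 ≈ 0.5714.


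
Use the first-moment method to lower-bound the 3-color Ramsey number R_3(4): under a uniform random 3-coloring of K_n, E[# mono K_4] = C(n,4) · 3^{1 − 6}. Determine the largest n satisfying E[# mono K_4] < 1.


We need C(n, 4) · 3^{1 − 6} < 1, i.e. C(n, 4) < 3^{6 − 1} = 243.
Check values of n near the boundary:
  n = 9: C(9, 4) = 126; 126 < 243? YES
  n = 10: C(10, 4) = 210; 210 < 243? YES
  n = 11: C(11, 4) = 330; 330 < 243? NO
  n = 12: C(12, 4) = 495; 495 < 243? NO
  n = 13: C(13, 4) = 715; 715 < 243? NO
The largest n with C(n, 4) < 243 is n = 10 (where E[X] = 70/81 ≈ 0.8641975). Hence R_3(4) > 10, i.e. R_3(4) ≥ 11.

Largest n = 10; hence R_3(4) > 10.


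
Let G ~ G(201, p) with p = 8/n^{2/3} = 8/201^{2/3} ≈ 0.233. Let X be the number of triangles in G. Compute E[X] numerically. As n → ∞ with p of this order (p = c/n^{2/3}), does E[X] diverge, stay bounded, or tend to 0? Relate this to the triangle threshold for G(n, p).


Number of potential triangles: C(201, 3) = 1333300.
Each occurs with probability p³ ≈ (0.233)³ ≈ 1.26730e-02.
By linearity: E[X] = C(201, 3)·p³ ≈ 1333300 · 1.26730e-02 ≈ 16896.849.
Since α = 2/3 < 1, p = c/n^{2/3} ≫ 1/n is above the triangle threshold p ~ 1/n. Asymptotically E[X] ~ (c³/6)·n^{3(1−α)} = (8³/6)·n^{1} → ∞; triangles are abundant w.h.p.

E[X] ≈ 16896.849; in regime p = Θ(1/n^{2/3}) E[X] diverges (above the triangle threshold p ~ 1/n).


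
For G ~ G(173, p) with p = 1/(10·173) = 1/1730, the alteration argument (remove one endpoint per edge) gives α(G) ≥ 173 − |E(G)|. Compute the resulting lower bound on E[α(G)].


E[|E(G)|] = C(173, 2)·p = 14878 · (1/1730) = 43/5.
E[α(G)] ≥ n − E[|E(G)|] = 173 − 43/5 = 822/5.
Numerically: ≈ 164.4000.
(This is only a lower bound; the true E[α(G)] may be larger.)

E[α(G)] ≥ 822/5 ≈ 164.4000.


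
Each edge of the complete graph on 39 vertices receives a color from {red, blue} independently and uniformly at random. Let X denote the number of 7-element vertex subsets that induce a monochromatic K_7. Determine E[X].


Let X = Σ_S X_S over the C(39, 7) = 15380937 subsets S of size 7, where X_S = 1 if the K_7 on S is monochromatic.
For a fixed S, the K_7 on S has C(7, 2) = 21 edges. P[all 21 edges red] = (1/2)^21, and likewise for blue, so P[monochromatic] = 2·(1/2)^21 = 2^{1 − 21} = 1/1048576.
By linearity of expectation: E[X] = C(39, 7) · 2^{1 − 21} = 15380937 · 1/1048576 = 15380937/1048576.
Numerically: E[X] ≈ 14.668.

E[X] = C(39,7)·2^(1−C(7,2)) = 15380937/1048576 ≈ 14.668.


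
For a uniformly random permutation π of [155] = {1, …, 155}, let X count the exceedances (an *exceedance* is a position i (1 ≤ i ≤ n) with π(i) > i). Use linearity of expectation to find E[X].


Write X = Σ_{i=1}^{155} X_i, where X_i = 1_{π(i) > i}.
For each fixed i, π(i) is uniform over {1, …, 155} (marginal of a uniform permutation), so P[π(i) > i] = (n − i)/n. Summing: Σ_{i=1}^{155} (n − i)/n = (0 + 1 + … + 154)/155 = 155(155 − 1)/(2·155) = (155 − 1)/2.
Hence E[X] = Σ_{i=1}^{155} (155 − i)/155 = 77 ≈ 77.00000.

E[X] = 77 = 77.00000.


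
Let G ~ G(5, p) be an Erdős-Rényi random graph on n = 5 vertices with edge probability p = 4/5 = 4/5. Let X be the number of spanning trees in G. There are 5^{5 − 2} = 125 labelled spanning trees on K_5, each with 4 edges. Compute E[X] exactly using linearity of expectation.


K_5 has 5^{5 − 2} = 125 labelled spanning trees.
For each such spanning tree H, let X_H = 1 if all 4 edges of H are present in G. Then P[X_H = 1] = p^{4} = (4/5)^{4} = 256/625.
Summing the indicators: E[X] = Σ_H E[X_H] = 125 · p^{4} = 125 · 256/625 = 256/5.
Numerically: E[X] ≈ 51.2.

E[X] = 125 · (4/5)^{4} = 256/5 ≈ 51.2.


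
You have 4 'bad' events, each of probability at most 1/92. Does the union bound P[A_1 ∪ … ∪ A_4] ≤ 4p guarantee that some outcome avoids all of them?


Union bound: P[∪_{i=1}^{4} A_i] ≤ Σ_i P[A_i] ≤ 4·p = 4·(1/92) = 1/23.
Numerically: 1/23 ≈ 0.04348.
Is 1/23 < 1? YES.
Since P[∪ A_i] ≤ 1/23 < 1, the complement has P[∩ A_i^c] ≥ 1 − 1/23 = 22/23 > 0, so some outcome avoids every A_i.

4·p = 1/23 ≈ 0.04348; existence CERTIFIED by the union bound.


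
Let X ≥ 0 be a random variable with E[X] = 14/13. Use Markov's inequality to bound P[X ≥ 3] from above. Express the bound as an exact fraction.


μ = E[X] = 14/13, a = 3.
Markov: P[X ≥ 3] ≤ μ/a = (14/13)/3 = 14/39.
Numerically: ≈ 0.3590.
(Since a = 3 > μ = 1.0769, the bound 14/39 is < 1 and informative.)

P[X ≥ 3] ≤ 14/39 ≈ 0.3590.


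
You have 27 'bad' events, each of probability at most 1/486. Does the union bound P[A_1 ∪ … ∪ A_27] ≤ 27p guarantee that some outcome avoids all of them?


Union bound: P[∪_{i=1}^{27} A_i] ≤ Σ_i P[A_i] ≤ 27·p = 27·(1/486) = 1/18.
Numerically: 1/18 ≈ 0.055556.
Is 1/18 < 1? YES.
Since P[∪ A_i] ≤ 1/18 < 1, the complement has P[∩ A_i^c] ≥ 1 − 1/18 = 17/18 > 0, so some outcome avoids every A_i.

27·p = 1/18 ≈ 0.055556; existence CERTIFIED by the union bound.


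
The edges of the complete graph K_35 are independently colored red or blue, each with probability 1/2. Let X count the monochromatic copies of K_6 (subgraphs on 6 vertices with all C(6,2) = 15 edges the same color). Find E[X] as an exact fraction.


Let X = Σ_S X_S over the C(35, 6) = 1623160 subsets S of size 6, where X_S = 1 if the K_6 on S is monochromatic.
For a fixed S, the K_6 on S has C(6, 2) = 15 edges. P[all 15 edges red] = (1/2)^15, and likewise for blue, so P[monochromatic] = 2·(1/2)^15 = 2^{1 − 15} = 1/16384.
Summing: E[X] = C(35, 6) · 2^{1 − 15} = 1623160 · 1/16384 = 202895/2048.
Numerically: E[X] ≈ 99.06982.

E[X] = C(35,6)·2^(1−C(6,2)) = 202895/2048 ≈ 99.06982.


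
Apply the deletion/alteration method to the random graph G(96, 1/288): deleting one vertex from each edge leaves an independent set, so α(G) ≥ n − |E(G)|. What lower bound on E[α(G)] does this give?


E[|E(G)|] = C(96, 2)·p = 4560 · (1/288) = 95/6.
E[α(G)] ≥ n − E[|E(G)|] = 96 − 95/6 = 481/6.
Numerically: ≈ 80.167.
(This is only a lower bound; the true E[α(G)] may be larger.)

E[α(G)] ≥ 481/6 ≈ 80.167.


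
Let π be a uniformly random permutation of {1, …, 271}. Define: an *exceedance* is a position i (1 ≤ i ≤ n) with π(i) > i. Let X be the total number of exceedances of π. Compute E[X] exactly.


Write X = Σ_{i=1}^{271} X_i, where X_i = 1_{π(i) > i}.
For each fixed i, π(i) is uniform over {1, …, 271} (marginal of a uniform permutation), so P[π(i) > i] = (n − i)/n. Summing: Σ_{i=1}^{271} (n − i)/n = (0 + 1 + … + 270)/271 = 271(271 − 1)/(2·271) = (271 − 1)/2.
Hence E[X] = Σ_{i=1}^{271} (271 − i)/271 = 135 ≈ 135.000.

E[X] = 135 = 135.000.


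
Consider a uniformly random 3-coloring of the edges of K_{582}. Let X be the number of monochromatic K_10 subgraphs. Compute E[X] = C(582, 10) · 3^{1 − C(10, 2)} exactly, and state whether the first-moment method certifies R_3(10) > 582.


E[X] = C(582, 10) · 3^{1 − 45} = 1136849919863842617720 · 3^{−44} = 1136849919863842617720/984770902183611232881.
As a reduced fraction: E[X] = 378949973287947539240/328256967394537077627 ≈ 1.1544309.
Is E[X] < 1? NO.
Since E[X] ≥ 1, the first-moment bound is inconclusive at n = 582; it does NOT by itself certify R_3(10) > 582.

E[X] = 378949973287947539240/328256967394537077627 ≈ 1.1544309; E[X] ≥ 1; first-moment method inconclusive here.


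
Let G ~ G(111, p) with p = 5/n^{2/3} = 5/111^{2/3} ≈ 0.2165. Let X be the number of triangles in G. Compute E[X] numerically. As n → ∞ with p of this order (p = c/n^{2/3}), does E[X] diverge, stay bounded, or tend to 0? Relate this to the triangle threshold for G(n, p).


Number of potential triangles: C(111, 3) = 221815.
Each occurs with probability p³ ≈ (0.2165)³ ≈ 1.014528e-02.
By linearity: E[X] = C(111, 3)·p³ ≈ 221815 · 1.014528e-02 ≈ 2250.3754.
Since α = 2/3 < 1, p = c/n^{2/3} ≫ 1/n is above the triangle threshold p ~ 1/n. Asymptotically E[X] ~ (c³/6)·n^{3(1−α)} = (5³/6)·n^{1} → ∞; triangles are abundant w.h.p.

E[X] ≈ 2250.3754; in regime p = Θ(1/n^{2/3}) E[X] diverges (above the triangle threshold p ~ 1/n).


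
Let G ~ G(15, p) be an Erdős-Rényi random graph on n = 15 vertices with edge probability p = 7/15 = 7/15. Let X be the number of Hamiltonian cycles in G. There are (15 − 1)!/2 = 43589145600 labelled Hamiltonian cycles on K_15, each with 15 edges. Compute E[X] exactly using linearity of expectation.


K_15 has (15 − 1)!/2 = 43589145600 labelled Hamiltonian cycles.
For each such Hamiltonian cycle H, let X_H = 1 if all 15 edges of H are present in G. Then P[X_H = 1] = p^{15} = (7/15)^{15} = 4747561509943/437893890380859375.
By linearity: E[X] = Σ_H E[X_H] = 43589145600 · p^{15} = 43589145600 · 4747561509943/437893890380859375 = 34064551424174695424/72081298828125.
Numerically: E[X] ≈ 4.726e+05.

E[X] = 43589145600 · (7/15)^{15} = 34064551424174695424/72081298828125 ≈ 4.726e+05.


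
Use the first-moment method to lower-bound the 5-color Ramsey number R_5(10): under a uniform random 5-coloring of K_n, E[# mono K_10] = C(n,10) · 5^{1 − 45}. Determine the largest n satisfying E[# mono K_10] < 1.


We need C(n, 10) · 5^{1 − 45} < 1, i.e. C(n, 10) < 5^{45 − 1} = 5684341886080801486968994140625.
Check values of n near the boundary:
  n = 5388: C(5388, 10) = 5634865093375880654852250419586; 5634865093375880654852250419586 < 5684341886080801486968994140625? YES
  n = 5389: C(5389, 10) = 5645340767466558997768874792926; 5645340767466558997768874792926 < 5684341886080801486968994140625? YES
  n = 5390: C(5390, 10) = 5655833965919099070255434039753; 5655833965919099070255434039753 < 5684341886080801486968994140625? YES
  n = 5391: C(5391, 10) = 5666344714787188828795213697883; 5666344714787188828795213697883 < 5684341886080801486968994140625? YES
  n = 5392: C(5392, 10) = 5676873040158402483252283957448; 5676873040158402483252283957448 < 5684341886080801486968994140625? YES
  n = 5393: C(5393, 10) = 5687418968154238267170642278008; 5687418968154238267170642278008 < 5684341886080801486968994140625? NO
  n = 5394: C(5394, 10) = 5697982524930156243149785372878; 5697982524930156243149785372878 < 5684341886080801486968994140625? NO
The largest n with C(n, 10) < 5684341886080801486968994140625 is n = 5392 (where E[X] = 5676873040158402483252283957448/5684341886080801486968994140625 ≈ 0.9986861). Hence R_5(10) > 5392, i.e. R_5(10) ≥ 5393.

Largest n = 5392; hence R_5(10) > 5392.


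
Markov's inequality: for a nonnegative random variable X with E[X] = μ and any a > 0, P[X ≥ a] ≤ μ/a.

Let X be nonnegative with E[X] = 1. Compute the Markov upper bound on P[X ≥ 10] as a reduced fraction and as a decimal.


μ = E[X] = 1, a = 10.
Markov: P[X ≥ 10] ≤ μ/a = (1)/10 = 1/10.
Numerically: ≈ 0.10000.
(Since a = 10 > μ = 1.00000, the bound 1/10 is < 1 and informative.)

P[X ≥ 10] ≤ 1/10 ≈ 0.10000.


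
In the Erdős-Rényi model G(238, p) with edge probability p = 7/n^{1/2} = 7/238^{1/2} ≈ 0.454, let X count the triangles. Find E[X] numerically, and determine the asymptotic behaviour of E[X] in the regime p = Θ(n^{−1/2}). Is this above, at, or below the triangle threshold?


Number of potential triangles: C(238, 3) = 2218636.
Each occurs with probability p³ ≈ (0.454)³ ≈ 9.34176e-02.
By linearity: E[X] = C(238, 3)·p³ ≈ 2218636 · 9.34176e-02 ≈ 207259.640.
Since α = 1/2 < 1, p = c/n^{1/2} ≫ 1/n is above the triangle threshold p ~ 1/n. Asymptotically E[X] ~ (c³/6)·n^{3(1−α)} = (7³/6)·n^{1.5} → ∞; triangles are abundant w.h.p.

E[X] ≈ 207259.640; in regime p = Θ(1/n^{1/2}) E[X] diverges (above the triangle threshold p ~ 1/n).


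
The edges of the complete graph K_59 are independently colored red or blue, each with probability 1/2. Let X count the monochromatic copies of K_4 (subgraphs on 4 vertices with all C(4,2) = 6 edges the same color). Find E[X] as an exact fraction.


Let X = Σ_S X_S over the C(59, 4) = 455126 subsets S of size 4, where X_S = 1 if the K_4 on S is monochromatic.
For a fixed S, the K_4 on S has C(4, 2) = 6 edges. P[all 6 edges red] = (1/2)^6, and likewise for blue, so P[monochromatic] = 2·(1/2)^6 = 2^{1 − 6} = 1/32.
By linearity of expectation: E[X] = C(59, 4) · 2^{1 − 6} = 455126 · 1/32 = 227563/16.
Numerically: E[X] ≈ 14222.68750.

E[X] = C(59,4)·2^(1−C(4,2)) = 227563/16 ≈ 14222.68750.


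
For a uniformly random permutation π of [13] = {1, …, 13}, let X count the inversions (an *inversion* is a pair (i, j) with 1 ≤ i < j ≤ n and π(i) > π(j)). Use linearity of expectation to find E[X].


Write X = Σ X_I over the C(13, 2) = 78 pairs i < j, with X_I the indicator of one inversion.
There are 78 indicators.
For each fixed pair i < j, the values π(i) and π(j) are two distinct elements of {1, …, 13} in uniformly random order; by symmetry P[π(i) > π(j)] = 1/2.
By linearity: E[X] = 78 · (1/2) = C(13, 2) · (1/2) = 78/2 = 39 ≈ 39.0000.

E[X] = 39 = 39.0000.


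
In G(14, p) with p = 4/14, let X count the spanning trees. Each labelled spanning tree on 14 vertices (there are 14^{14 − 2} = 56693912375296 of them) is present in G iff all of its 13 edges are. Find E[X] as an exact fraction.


K_14 has 14^{14 − 2} = 56693912375296 labelled spanning trees.
For each such spanning tree H, let X_H = 1 if all 13 edges of H are present in G. Then P[X_H = 1] = p^{13} = (2/7)^{13} = 8192/96889010407.
By linearity of expectation: E[X] = Σ_H E[X_H] = 56693912375296 · p^{13} = 56693912375296 · 8192/96889010407 = 33554432/7.
Numerically: E[X] ≈ 4.79e+06.

E[X] = 56693912375296 · (2/7)^{13} = 33554432/7 ≈ 4.79e+06.


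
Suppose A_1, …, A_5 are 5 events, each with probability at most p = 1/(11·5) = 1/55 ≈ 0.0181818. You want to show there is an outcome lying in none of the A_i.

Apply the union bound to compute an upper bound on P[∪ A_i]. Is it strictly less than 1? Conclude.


Union bound: P[∪_{i=1}^{5} A_i] ≤ Σ_i P[A_i] ≤ 5·p = 5·(1/55) = 1/11.
Numerically: 1/11 ≈ 0.0909091.
Is 1/11 < 1? YES.
Since P[∪ A_i] ≤ 1/11 < 1, the complement has P[∩ A_i^c] ≥ 1 − 1/11 = 10/11 > 0, so some outcome avoids every A_i.

5·p = 1/11 ≈ 0.0909091; existence CERTIFIED by the union bound.


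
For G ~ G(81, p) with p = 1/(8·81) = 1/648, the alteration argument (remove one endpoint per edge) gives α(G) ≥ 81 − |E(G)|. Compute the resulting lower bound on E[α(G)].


E[|E(G)|] = C(81, 2)·p = 3240 · (1/648) = 5.
E[α(G)] ≥ n − E[|E(G)|] = 81 − 5 = 76.
Numerically: ≈ 76.0000.
(This is only a lower bound; the true E[α(G)] may be larger.)

E[α(G)] ≥ 76 ≈ 76.0000.


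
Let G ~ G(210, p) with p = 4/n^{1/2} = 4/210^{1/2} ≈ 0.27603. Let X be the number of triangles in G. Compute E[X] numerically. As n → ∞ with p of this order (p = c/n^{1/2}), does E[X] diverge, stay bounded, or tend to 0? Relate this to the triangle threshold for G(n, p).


Number of potential triangles: C(210, 3) = 1521520.
Each occurs with probability p³ ≈ (0.27603)³ ≈ 2.1030569e-02.
By linearity: E[X] = C(210, 3)·p³ ≈ 1521520 · 2.1030569e-02 ≈ 31998.43200.
Since α = 1/2 < 1, p = c/n^{1/2} ≫ 1/n is above the triangle threshold p ~ 1/n. Asymptotically E[X] ~ (c³/6)·n^{3(1−α)} = (4³/6)·n^{1.5} → ∞; triangles are abundant w.h.p.

E[X] ≈ 31998.43200; in regime p = Θ(1/n^{1/2}) E[X] diverges (above the triangle threshold p ~ 1/n).


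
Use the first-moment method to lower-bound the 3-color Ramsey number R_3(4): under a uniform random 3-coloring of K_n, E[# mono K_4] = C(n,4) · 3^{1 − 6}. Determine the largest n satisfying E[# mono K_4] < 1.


We need C(n, 4) · 3^{1 − 6} < 1, i.e. C(n, 4) < 3^{6 − 1} = 243.
Check values of n near the boundary:
  n = 4: C(4, 4) = 1; 1 < 243? YES
  n = 5: C(5, 4) = 5; 5 < 243? YES
  n = 6: C(6, 4) = 15; 15 < 243? YES
  n = 7: C(7, 4) = 35; 35 < 243? YES
  n = 8: C(8, 4) = 70; 70 < 243? YES
  n = 9: C(9, 4) = 126; 126 < 243? YES
  n = 10: C(10, 4) = 210; 210 < 243? YES
  n = 11: C(11, 4) = 330; 330 < 243? NO
The largest n with C(n, 4) < 243 is n = 10 (where E[X] = 70/81 ≈ 0.8642). Hence R_3(4) > 10, i.e. R_3(4) ≥ 11.

Largest n = 10; hence R_3(4) > 10.


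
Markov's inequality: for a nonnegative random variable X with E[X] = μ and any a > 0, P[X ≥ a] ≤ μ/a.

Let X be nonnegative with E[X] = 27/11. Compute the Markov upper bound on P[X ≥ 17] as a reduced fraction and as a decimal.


μ = E[X] = 27/11, a = 17.
Markov: P[X ≥ 17] ≤ μ/a = (27/11)/17 = 27/187.
Numerically: ≈ 0.144.
(Since a = 17 > μ = 2.455, the bound 27/187 is < 1 and informative.)

P[X ≥ 17] ≤ 27/187 ≈ 0.144.


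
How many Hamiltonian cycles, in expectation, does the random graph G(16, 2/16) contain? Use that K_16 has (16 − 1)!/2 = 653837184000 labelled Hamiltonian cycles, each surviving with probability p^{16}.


K_16 has (16 − 1)!/2 = 653837184000 labelled Hamiltonian cycles.
For each such Hamiltonian cycle H, let X_H = 1 if all 16 edges of H are present in G. Then P[X_H = 1] = p^{16} = (1/8)^{16} = 1/281474976710656.
By linearity of expectation: E[X] = Σ_H E[X_H] = 653837184000 · p^{16} = 653837184000 · 1/281474976710656 = 638512875/274877906944.
Numerically: E[X] ≈ 0.0023229.

E[X] = 653837184000 · (1/8)^{16} = 638512875/274877906944 ≈ 0.0023229.
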